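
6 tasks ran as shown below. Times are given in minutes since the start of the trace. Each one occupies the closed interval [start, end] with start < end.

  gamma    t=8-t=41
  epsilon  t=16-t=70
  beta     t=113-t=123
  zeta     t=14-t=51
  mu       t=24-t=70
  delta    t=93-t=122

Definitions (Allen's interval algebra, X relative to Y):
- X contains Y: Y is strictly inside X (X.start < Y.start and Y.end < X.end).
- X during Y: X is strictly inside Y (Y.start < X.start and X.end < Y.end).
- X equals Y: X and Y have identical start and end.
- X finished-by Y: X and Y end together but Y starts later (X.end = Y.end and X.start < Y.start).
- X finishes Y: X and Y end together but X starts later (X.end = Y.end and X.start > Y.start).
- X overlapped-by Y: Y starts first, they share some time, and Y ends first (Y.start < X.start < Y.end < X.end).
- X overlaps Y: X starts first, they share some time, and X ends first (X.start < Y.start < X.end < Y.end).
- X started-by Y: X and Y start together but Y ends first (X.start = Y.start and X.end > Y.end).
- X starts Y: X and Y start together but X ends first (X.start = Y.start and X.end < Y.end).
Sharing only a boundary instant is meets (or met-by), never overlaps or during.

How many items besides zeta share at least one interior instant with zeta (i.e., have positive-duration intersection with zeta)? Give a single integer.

Target zeta = [t=14, t=51].
beta [t=113, t=123] → after → no.
delta [t=93, t=122] → after → no.
epsilon [t=16, t=70] → overlapped-by → counts.
gamma [t=8, t=41] → overlaps → counts.
mu [t=24, t=70] → overlapped-by → counts.
Total: 3.

3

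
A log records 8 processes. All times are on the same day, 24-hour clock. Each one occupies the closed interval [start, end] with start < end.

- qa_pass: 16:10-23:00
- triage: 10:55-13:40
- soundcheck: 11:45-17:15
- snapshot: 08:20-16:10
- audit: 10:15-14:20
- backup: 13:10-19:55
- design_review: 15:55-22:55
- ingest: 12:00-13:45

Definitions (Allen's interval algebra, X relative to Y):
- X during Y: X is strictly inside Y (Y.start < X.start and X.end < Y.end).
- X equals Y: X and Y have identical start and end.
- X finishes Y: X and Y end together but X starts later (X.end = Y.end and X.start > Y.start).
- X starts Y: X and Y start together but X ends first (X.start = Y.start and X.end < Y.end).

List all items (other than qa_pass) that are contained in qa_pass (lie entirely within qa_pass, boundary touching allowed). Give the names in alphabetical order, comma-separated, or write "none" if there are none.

none

Target qa_pass = [16:10, 23:00].
audit [10:15, 14:20] → before → no.
backup [13:10, 19:55] → overlaps → no.
design_review [15:55, 22:55] → overlaps → no.
ingest [12:00, 13:45] → before → no.
snapshot [08:20, 16:10] → meets → no.
soundcheck [11:45, 17:15] → overlaps → no.
triage [10:55, 13:40] → before → no.
Result: none.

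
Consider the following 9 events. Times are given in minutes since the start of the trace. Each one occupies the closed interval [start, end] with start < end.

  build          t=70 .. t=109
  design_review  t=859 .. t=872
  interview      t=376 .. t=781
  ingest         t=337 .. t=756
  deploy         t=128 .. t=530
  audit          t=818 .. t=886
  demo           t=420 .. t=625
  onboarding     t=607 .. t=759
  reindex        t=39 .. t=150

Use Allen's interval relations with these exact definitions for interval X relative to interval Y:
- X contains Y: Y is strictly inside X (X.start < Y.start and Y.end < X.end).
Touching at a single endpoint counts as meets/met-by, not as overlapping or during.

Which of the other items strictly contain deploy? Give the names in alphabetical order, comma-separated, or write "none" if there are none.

Target deploy = [t=128, t=530].
audit [t=818, t=886] → after → no.
build [t=70, t=109] → before → no.
demo [t=420, t=625] → overlapped-by → no.
design_review [t=859, t=872] → after → no.
ingest [t=337, t=756] → overlapped-by → no.
interview [t=376, t=781] → overlapped-by → no.
onboarding [t=607, t=759] → after → no.
reindex [t=39, t=150] → overlaps → no.
Result: none.

none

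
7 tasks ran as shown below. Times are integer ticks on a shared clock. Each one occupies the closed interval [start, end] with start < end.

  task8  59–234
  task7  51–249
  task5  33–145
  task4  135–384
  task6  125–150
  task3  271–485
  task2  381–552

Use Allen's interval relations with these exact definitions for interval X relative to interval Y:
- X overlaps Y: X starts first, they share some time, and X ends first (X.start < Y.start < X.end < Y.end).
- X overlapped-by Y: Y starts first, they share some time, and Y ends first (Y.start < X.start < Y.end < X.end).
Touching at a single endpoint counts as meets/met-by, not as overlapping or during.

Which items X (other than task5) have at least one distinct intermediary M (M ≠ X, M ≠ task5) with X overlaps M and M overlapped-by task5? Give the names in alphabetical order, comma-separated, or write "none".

Target task5 = [33, 145].
Intermediaries M with M overlapped-by task5: task4, task6, task7, task8.
Via task4 — items with X overlaps task4: task6, task7, task8.
Via task6 — items with X overlaps task6: none.
Via task7 — items with X overlaps task7: none.
Via task8 — items with X overlaps task8: none.
Union: task6, task7, task8.

task6, task7, task8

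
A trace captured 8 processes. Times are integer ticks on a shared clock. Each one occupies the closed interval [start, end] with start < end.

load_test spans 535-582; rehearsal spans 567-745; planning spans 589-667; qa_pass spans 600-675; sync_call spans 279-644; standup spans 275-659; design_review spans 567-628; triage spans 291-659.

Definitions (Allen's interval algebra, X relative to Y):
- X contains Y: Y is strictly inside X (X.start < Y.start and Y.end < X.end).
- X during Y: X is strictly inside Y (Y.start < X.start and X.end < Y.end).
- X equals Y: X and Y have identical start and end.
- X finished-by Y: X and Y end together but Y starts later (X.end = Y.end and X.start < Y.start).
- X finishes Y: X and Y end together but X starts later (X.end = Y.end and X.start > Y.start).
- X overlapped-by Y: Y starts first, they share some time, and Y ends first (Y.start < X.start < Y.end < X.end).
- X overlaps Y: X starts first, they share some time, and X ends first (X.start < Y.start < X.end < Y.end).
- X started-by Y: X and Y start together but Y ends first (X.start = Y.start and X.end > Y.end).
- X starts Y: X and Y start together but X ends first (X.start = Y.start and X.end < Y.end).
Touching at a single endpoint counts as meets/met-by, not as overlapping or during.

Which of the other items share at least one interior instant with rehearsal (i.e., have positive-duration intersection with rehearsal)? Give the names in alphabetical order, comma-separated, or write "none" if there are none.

Target rehearsal = [567, 745].
design_review [567, 628] → starts → yes.
load_test [535, 582] → overlaps → yes.
planning [589, 667] → during → yes.
qa_pass [600, 675] → during → yes.
standup [275, 659] → overlaps → yes.
sync_call [279, 644] → overlaps → yes.
triage [291, 659] → overlaps → yes.
Result: design_review, load_test, planning, qa_pass, standup, sync_call, triage.

design_review, load_test, planning, qa_pass, standup, sync_call, triage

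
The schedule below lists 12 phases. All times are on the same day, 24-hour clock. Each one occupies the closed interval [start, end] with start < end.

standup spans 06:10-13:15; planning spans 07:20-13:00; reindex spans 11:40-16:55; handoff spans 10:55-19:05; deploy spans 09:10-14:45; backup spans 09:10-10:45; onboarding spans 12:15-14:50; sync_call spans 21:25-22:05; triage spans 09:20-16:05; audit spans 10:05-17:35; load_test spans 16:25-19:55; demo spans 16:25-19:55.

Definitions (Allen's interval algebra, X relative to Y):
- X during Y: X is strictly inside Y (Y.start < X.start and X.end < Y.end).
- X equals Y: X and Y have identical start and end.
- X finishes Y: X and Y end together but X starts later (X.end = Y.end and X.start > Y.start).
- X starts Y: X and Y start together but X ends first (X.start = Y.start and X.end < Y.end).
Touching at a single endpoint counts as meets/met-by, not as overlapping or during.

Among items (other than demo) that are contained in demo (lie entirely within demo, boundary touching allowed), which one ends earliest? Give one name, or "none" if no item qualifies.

Target demo = [16:25, 19:55].
audit [10:05, 17:35] → overlaps → excluded.
backup [09:10, 10:45] → before → excluded.
deploy [09:10, 14:45] → before → excluded.
handoff [10:55, 19:05] → overlaps → excluded.
load_test [16:25, 19:55] → equals → candidate.
onboarding [12:15, 14:50] → before → excluded.
planning [07:20, 13:00] → before → excluded.
reindex [11:40, 16:55] → overlaps → excluded.
standup [06:10, 13:15] → before → excluded.
sync_call [21:25, 22:05] → after → excluded.
triage [09:20, 16:05] → before → excluded.
Among candidates, earliest end is 19:55 → load_test.

load_test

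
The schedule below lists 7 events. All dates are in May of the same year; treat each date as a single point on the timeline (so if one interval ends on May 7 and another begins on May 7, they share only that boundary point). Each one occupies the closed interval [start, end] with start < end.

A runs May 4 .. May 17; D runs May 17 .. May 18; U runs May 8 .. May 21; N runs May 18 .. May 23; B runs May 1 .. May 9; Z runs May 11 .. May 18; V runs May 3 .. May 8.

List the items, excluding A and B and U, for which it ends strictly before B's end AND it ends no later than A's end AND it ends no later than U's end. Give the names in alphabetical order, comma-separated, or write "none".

V

Conditions: its end is strictly before B's end (X.end < May 9) AND its end is no later than A's end (X.end <= May 17) AND its end is no later than U's end (X.end <= May 21).
D: end May 18 < May 9? ✗; end May 18 <= May 17? ✗; end May 18 <= May 21? ✓ → no.
N: end May 23 < May 9? ✗; end May 23 <= May 17? ✗; end May 23 <= May 21? ✗ → no.
V: end May 8 < May 9? ✓; end May 8 <= May 17? ✓; end May 8 <= May 21? ✓ → yes.
Z: end May 18 < May 9? ✗; end May 18 <= May 17? ✗; end May 18 <= May 21? ✓ → no.
Result: V.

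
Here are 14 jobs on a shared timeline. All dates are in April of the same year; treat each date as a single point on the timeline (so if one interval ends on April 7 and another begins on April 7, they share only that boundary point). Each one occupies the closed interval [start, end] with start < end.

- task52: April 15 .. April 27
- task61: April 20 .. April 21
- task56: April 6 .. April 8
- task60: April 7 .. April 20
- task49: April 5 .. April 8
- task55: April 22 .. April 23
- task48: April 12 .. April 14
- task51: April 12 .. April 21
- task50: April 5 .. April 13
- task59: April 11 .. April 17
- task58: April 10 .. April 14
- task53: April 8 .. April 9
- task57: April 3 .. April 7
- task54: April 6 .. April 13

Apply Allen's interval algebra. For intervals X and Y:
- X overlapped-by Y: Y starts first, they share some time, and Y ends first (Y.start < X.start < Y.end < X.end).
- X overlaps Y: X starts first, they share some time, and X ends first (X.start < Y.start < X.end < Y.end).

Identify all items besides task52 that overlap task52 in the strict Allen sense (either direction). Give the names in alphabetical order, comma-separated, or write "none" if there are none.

task51, task59, task60

Target task52 = [April 15, April 27].
task48 [April 12, April 14] → before → no.
task49 [April 5, April 8] → before → no.
task50 [April 5, April 13] → before → no.
task51 [April 12, April 21] → overlaps → yes.
task53 [April 8, April 9] → before → no.
task54 [April 6, April 13] → before → no.
task55 [April 22, April 23] → during → no.
task56 [April 6, April 8] → before → no.
task57 [April 3, April 7] → before → no.
task58 [April 10, April 14] → before → no.
task59 [April 11, April 17] → overlaps → yes.
task60 [April 7, April 20] → overlaps → yes.
task61 [April 20, April 21] → during → no.
Result: task51, task59, task60.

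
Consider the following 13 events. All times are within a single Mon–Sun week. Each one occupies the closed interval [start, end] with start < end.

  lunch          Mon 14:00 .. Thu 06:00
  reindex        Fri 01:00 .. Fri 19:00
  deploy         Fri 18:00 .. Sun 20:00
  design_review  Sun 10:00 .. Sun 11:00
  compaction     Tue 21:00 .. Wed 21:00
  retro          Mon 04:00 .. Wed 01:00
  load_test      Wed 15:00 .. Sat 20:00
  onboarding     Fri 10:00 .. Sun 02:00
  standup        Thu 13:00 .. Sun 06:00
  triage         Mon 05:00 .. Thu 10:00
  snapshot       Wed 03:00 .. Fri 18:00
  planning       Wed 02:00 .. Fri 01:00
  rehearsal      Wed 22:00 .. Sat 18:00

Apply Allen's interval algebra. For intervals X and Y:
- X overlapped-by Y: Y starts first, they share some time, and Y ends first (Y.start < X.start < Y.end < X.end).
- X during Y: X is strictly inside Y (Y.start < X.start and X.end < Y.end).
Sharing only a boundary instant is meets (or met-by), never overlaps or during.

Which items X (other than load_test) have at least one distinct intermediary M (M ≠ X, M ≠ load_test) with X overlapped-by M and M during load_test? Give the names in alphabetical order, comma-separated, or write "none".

Target load_test = [Wed 15:00, Sat 20:00].
Intermediaries M with M during load_test: rehearsal, reindex.
Via rehearsal — items with X overlapped-by rehearsal: deploy, onboarding, standup.
Via reindex — items with X overlapped-by reindex: deploy, onboarding.
Union: deploy, onboarding, standup.

deploy, onboarding, standup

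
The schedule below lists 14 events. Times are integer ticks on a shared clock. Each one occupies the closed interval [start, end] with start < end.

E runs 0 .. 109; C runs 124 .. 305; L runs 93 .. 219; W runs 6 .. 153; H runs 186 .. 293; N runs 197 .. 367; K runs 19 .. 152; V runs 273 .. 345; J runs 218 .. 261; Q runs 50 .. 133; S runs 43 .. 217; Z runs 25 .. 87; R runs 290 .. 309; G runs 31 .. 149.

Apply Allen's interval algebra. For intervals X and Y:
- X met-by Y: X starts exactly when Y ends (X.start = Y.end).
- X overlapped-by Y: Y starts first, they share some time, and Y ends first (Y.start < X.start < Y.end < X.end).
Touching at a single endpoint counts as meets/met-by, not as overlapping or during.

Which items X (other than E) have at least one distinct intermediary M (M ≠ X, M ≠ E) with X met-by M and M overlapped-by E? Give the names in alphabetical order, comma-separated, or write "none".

Target E = [0, 109].
Intermediaries M with M overlapped-by E: G, K, L, Q, S, W.
Via G — items with X met-by G: none.
Via K — items with X met-by K: none.
Via L — items with X met-by L: none.
Via Q — items with X met-by Q: none.
Via S — items with X met-by S: none.
Via W — items with X met-by W: none.
Union: none.

none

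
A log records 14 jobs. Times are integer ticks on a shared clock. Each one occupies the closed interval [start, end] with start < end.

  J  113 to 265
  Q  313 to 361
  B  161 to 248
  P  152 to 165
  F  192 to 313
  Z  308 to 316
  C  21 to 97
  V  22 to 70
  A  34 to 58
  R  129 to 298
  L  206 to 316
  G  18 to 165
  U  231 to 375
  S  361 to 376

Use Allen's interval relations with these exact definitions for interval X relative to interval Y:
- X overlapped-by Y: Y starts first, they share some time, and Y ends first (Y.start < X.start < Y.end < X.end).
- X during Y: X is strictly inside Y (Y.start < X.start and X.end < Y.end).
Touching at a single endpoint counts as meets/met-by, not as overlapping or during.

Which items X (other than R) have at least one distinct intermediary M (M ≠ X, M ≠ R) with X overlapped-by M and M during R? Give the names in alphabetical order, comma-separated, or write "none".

B, F, L, U

Target R = [129, 298].
Intermediaries M with M during R: B, P.
Via B — items with X overlapped-by B: F, L, U.
Via P — items with X overlapped-by P: B.
Union: B, F, L, U.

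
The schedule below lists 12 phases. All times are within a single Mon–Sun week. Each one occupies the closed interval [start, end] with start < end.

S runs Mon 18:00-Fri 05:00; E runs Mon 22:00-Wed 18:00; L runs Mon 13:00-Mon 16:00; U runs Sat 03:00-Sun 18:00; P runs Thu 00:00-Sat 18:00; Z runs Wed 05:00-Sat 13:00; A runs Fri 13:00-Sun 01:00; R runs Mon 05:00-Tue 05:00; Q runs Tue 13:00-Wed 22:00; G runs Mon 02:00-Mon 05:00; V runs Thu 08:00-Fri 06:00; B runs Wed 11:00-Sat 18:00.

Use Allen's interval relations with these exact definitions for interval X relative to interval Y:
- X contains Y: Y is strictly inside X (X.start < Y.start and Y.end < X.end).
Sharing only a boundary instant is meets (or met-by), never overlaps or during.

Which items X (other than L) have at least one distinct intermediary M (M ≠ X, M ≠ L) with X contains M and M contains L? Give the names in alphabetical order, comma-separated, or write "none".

Target L = [Mon 13:00, Mon 16:00].
Intermediaries M with M contains L: R.
Via R — items with X contains R: none.
Union: none.

none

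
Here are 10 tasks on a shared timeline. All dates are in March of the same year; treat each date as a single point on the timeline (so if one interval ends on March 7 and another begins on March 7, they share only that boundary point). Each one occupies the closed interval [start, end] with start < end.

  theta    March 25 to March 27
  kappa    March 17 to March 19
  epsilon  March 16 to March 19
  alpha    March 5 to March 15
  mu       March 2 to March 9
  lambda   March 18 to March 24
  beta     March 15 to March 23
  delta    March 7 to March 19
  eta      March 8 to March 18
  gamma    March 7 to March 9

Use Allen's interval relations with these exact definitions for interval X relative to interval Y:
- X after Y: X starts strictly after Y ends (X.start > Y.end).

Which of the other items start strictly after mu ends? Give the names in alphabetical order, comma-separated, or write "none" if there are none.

Target mu = [March 2, March 9].
alpha [March 5, March 15] → overlapped-by → no.
beta [March 15, March 23] → after → yes.
delta [March 7, March 19] → overlapped-by → no.
epsilon [March 16, March 19] → after → yes.
eta [March 8, March 18] → overlapped-by → no.
gamma [March 7, March 9] → finishes → no.
kappa [March 17, March 19] → after → yes.
lambda [March 18, March 24] → after → yes.
theta [March 25, March 27] → after → yes.
Result: beta, epsilon, kappa, lambda, theta.

beta, epsilon, kappa, lambda, theta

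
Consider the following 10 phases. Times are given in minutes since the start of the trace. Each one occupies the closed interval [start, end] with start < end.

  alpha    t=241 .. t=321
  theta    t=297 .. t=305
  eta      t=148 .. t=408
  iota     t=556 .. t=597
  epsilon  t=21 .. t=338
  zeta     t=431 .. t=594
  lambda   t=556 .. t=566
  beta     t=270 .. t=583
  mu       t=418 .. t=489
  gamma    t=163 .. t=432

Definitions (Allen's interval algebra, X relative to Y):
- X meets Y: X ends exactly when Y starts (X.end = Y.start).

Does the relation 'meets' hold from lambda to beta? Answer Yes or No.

lambda = [t=556, t=566], beta = [t=270, t=583].
Actual relation of lambda to beta: during.
Asked whether 'meets' holds → No.

No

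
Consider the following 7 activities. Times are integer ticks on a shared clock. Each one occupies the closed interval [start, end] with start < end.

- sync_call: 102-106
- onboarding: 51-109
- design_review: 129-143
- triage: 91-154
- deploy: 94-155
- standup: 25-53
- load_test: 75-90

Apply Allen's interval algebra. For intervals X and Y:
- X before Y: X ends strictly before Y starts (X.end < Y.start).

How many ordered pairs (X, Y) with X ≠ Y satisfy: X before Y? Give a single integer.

Checking all 42 ordered pairs for relation 'before'; matching pairs in alphabetical order:
(load_test, deploy): load_test before deploy ✓
(load_test, design_review): load_test before design_review ✓
(load_test, sync_call): load_test before sync_call ✓
(load_test, triage): load_test before triage ✓
(onboarding, design_review): onboarding before design_review ✓
(standup, deploy): standup before deploy ✓
(standup, design_review): standup before design_review ✓
(standup, load_test): standup before load_test ✓
(standup, sync_call): standup before sync_call ✓
(standup, triage): standup before triage ✓
(sync_call, design_review): sync_call before design_review ✓
Count: 11.

11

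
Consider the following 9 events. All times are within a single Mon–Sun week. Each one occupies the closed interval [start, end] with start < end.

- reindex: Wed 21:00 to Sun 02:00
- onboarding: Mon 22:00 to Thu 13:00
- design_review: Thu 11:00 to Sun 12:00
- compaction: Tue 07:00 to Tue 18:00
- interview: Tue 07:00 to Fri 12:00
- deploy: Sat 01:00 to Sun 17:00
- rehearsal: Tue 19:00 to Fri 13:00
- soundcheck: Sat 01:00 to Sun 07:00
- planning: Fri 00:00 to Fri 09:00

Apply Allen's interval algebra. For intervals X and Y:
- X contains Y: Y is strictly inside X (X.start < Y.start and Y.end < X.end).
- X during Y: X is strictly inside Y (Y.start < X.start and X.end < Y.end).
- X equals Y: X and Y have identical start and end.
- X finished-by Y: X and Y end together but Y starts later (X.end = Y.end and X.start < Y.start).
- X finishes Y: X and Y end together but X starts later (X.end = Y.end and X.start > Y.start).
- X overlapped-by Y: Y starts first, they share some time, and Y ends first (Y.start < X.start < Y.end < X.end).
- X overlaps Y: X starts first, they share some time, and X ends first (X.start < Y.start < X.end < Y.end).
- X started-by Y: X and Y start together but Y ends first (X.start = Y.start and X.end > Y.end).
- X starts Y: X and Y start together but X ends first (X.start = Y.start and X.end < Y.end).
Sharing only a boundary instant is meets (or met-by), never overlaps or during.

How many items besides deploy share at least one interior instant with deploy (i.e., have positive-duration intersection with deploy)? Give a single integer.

3

Target deploy = [Sat 01:00, Sun 17:00].
compaction [Tue 07:00, Tue 18:00] → before → no.
design_review [Thu 11:00, Sun 12:00] → overlaps → counts.
interview [Tue 07:00, Fri 12:00] → before → no.
onboarding [Mon 22:00, Thu 13:00] → before → no.
planning [Fri 00:00, Fri 09:00] → before → no.
rehearsal [Tue 19:00, Fri 13:00] → before → no.
reindex [Wed 21:00, Sun 02:00] → overlaps → counts.
soundcheck [Sat 01:00, Sun 07:00] → starts → counts.
Total: 3.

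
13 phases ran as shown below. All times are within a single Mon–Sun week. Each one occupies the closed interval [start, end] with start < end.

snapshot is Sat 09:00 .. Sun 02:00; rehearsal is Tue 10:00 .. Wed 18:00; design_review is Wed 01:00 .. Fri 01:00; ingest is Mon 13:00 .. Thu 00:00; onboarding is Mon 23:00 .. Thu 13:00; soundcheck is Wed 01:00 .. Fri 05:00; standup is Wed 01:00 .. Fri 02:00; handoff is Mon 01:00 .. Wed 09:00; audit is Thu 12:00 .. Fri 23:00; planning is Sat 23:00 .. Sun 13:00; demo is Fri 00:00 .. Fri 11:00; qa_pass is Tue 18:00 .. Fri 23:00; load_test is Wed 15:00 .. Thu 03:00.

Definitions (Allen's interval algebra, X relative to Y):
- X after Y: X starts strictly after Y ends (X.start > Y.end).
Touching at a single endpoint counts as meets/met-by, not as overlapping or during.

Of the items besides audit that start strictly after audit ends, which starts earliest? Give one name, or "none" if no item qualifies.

Target audit = [Thu 12:00, Fri 23:00].
demo [Fri 00:00, Fri 11:00] → during → excluded.
design_review [Wed 01:00, Fri 01:00] → overlaps → excluded.
handoff [Mon 01:00, Wed 09:00] → before → excluded.
ingest [Mon 13:00, Thu 00:00] → before → excluded.
load_test [Wed 15:00, Thu 03:00] → before → excluded.
onboarding [Mon 23:00, Thu 13:00] → overlaps → excluded.
planning [Sat 23:00, Sun 13:00] → after → candidate.
qa_pass [Tue 18:00, Fri 23:00] → finished-by → excluded.
rehearsal [Tue 10:00, Wed 18:00] → before → excluded.
snapshot [Sat 09:00, Sun 02:00] → after → candidate.
soundcheck [Wed 01:00, Fri 05:00] → overlaps → excluded.
standup [Wed 01:00, Fri 02:00] → overlaps → excluded.
Among candidates, earliest start is Sat 09:00 → snapshot.

snapshot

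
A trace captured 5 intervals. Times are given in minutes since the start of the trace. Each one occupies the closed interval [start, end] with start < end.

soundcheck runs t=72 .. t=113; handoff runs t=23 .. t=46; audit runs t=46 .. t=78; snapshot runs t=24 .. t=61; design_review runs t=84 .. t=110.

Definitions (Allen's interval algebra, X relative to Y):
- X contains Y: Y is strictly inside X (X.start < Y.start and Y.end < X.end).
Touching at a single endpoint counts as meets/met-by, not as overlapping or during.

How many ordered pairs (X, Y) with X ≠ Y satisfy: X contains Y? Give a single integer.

Checking all 20 ordered pairs for relation 'contains'; matching pairs in alphabetical order:
(soundcheck, design_review): soundcheck contains design_review ✓
Count: 1.

1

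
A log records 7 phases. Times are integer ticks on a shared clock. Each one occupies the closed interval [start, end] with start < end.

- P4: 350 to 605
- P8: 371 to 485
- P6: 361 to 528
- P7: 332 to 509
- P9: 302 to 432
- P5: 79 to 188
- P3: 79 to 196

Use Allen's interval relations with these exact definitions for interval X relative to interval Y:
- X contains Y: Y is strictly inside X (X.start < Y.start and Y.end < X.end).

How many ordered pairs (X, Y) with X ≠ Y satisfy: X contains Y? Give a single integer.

4

Checking all 42 ordered pairs for relation 'contains'; matching pairs in alphabetical order:
(P4, P6): P4 contains P6 ✓
(P4, P8): P4 contains P8 ✓
(P6, P8): P6 contains P8 ✓
(P7, P8): P7 contains P8 ✓
Count: 4.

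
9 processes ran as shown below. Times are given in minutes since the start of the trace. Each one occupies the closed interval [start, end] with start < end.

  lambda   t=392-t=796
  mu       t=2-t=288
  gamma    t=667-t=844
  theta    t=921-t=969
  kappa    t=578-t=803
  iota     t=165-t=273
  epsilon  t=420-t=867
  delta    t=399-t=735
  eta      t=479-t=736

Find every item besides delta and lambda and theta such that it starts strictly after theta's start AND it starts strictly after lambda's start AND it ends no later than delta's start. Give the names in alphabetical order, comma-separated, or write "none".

Conditions: its start is strictly after theta's start (X.start > t=921) AND its start is strictly after lambda's start (X.start > t=392) AND its end is no later than delta's start (X.end <= t=399).
epsilon: start t=420 > t=921? ✗; start t=420 > t=392? ✓; end t=867 <= t=399? ✗ → no.
eta: start t=479 > t=921? ✗; start t=479 > t=392? ✓; end t=736 <= t=399? ✗ → no.
gamma: start t=667 > t=921? ✗; start t=667 > t=392? ✓; end t=844 <= t=399? ✗ → no.
iota: start t=165 > t=921? ✗; start t=165 > t=392? ✗; end t=273 <= t=399? ✓ → no.
kappa: start t=578 > t=921? ✗; start t=578 > t=392? ✓; end t=803 <= t=399? ✗ → no.
mu: start t=2 > t=921? ✗; start t=2 > t=392? ✗; end t=288 <= t=399? ✓ → no.
Result: none.

none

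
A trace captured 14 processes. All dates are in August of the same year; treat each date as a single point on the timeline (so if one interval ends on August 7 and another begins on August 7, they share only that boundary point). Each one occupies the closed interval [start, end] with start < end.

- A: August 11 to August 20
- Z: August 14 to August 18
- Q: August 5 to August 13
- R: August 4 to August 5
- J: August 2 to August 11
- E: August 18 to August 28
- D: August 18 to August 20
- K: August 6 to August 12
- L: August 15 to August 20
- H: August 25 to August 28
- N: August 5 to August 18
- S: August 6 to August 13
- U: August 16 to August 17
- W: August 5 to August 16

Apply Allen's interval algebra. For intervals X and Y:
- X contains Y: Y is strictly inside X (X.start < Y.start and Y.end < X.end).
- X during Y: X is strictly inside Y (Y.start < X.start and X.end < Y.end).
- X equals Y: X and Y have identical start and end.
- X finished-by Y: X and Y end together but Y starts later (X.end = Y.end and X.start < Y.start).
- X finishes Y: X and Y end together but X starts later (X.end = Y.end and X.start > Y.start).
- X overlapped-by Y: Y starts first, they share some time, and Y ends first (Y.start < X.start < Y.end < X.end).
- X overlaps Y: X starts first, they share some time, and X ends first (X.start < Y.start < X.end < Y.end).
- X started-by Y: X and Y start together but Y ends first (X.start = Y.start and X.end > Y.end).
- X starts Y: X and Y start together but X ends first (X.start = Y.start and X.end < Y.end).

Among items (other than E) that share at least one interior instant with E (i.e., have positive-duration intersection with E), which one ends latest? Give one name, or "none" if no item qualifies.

Target E = [August 18, August 28].
A [August 11, August 20] → overlaps → candidate.
D [August 18, August 20] → starts → candidate.
H [August 25, August 28] → finishes → candidate.
J [August 2, August 11] → before → excluded.
K [August 6, August 12] → before → excluded.
L [August 15, August 20] → overlaps → candidate.
N [August 5, August 18] → meets → excluded.
Q [August 5, August 13] → before → excluded.
R [August 4, August 5] → before → excluded.
S [August 6, August 13] → before → excluded.
U [August 16, August 17] → before → excluded.
W [August 5, August 16] → before → excluded.
Z [August 14, August 18] → meets → excluded.
Among candidates, latest end is August 28 → H.

H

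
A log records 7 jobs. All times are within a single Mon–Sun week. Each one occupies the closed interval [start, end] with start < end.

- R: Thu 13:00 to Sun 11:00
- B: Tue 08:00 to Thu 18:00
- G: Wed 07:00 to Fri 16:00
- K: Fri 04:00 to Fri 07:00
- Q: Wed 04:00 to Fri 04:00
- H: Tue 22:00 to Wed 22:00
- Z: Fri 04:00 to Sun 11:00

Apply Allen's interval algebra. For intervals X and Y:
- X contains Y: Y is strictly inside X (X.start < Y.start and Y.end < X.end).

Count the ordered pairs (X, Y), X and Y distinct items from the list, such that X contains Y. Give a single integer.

3

Checking all 42 ordered pairs for relation 'contains'; matching pairs in alphabetical order:
(B, H): B contains H ✓
(G, K): G contains K ✓
(R, K): R contains K ✓
Count: 3.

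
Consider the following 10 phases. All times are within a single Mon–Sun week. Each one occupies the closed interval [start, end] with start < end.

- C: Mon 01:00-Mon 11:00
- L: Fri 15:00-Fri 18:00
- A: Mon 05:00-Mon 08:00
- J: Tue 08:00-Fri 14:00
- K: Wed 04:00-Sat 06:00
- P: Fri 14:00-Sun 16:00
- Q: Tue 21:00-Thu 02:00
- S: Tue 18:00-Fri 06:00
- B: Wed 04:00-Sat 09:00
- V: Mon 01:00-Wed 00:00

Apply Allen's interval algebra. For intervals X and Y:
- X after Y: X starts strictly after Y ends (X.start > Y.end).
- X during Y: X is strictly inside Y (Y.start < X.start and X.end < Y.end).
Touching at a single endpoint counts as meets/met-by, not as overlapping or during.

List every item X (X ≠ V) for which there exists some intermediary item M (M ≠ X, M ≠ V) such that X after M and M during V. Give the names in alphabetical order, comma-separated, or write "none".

B, J, K, L, P, Q, S

Target V = [Mon 01:00, Wed 00:00].
Intermediaries M with M during V: A.
Via A — items with X after A: B, J, K, L, P, Q, S.
Union: B, J, K, L, P, Q, S.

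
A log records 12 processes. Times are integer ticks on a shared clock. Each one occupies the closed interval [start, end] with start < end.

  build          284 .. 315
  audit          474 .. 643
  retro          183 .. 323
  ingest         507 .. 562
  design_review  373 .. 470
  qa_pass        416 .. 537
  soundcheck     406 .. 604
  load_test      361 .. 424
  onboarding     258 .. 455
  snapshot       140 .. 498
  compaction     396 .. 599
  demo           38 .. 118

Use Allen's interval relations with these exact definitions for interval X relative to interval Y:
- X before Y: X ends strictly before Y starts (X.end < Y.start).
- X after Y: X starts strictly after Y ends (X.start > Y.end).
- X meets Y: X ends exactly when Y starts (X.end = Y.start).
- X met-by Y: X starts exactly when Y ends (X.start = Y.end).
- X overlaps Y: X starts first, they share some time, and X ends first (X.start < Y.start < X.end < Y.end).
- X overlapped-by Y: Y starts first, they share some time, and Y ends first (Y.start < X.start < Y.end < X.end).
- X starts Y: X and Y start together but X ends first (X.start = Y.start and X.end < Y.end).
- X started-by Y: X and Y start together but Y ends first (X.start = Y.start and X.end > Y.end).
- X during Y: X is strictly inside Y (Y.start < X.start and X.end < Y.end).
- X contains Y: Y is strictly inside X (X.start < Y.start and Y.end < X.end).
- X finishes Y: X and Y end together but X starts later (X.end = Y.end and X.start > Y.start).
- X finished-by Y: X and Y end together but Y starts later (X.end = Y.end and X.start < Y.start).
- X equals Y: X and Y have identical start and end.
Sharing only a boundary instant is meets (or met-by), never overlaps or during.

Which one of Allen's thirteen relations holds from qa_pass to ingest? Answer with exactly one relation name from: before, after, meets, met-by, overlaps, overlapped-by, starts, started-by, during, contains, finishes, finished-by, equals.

overlaps

qa_pass = [416, 537]; ingest = [507, 562].
Compare endpoints: qa_pass.start < ingest.start, qa_pass.start < ingest.end, qa_pass.end > ingest.start, qa_pass.end < ingest.end.
That pattern is 'overlaps'.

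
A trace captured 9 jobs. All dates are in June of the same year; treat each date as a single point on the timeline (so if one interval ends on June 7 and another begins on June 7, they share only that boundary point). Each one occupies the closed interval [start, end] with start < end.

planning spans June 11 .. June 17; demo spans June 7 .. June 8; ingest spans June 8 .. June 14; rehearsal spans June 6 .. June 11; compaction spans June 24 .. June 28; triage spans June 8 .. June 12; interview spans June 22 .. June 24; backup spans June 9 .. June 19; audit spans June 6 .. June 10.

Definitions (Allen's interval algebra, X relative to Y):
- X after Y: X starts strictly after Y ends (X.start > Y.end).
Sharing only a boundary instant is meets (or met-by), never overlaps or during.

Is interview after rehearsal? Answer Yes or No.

interview = [June 22, June 24], rehearsal = [June 6, June 11].
Actual relation of interview to rehearsal: after.
Asked whether 'after' holds → Yes.

Yes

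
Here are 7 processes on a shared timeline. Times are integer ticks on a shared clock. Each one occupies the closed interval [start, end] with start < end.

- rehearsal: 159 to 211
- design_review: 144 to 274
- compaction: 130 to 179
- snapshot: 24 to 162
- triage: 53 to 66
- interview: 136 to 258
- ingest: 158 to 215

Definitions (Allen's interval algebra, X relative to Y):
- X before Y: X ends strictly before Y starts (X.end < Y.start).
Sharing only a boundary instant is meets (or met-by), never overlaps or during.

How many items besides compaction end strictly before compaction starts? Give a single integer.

Target compaction = [130, 179].
design_review [144, 274] → overlapped-by → no.
ingest [158, 215] → overlapped-by → no.
interview [136, 258] → overlapped-by → no.
rehearsal [159, 211] → overlapped-by → no.
snapshot [24, 162] → overlaps → no.
triage [53, 66] → before → counts.
Total: 1.

1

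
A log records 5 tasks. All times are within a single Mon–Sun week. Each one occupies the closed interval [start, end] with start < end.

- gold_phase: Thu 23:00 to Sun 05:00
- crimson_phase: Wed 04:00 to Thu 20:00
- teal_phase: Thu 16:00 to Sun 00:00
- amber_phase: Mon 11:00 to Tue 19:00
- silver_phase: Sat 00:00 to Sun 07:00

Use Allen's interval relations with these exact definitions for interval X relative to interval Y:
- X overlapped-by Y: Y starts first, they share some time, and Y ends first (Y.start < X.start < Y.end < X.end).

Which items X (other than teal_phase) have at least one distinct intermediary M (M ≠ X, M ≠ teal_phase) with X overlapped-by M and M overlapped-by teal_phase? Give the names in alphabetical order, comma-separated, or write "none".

silver_phase

Target teal_phase = [Thu 16:00, Sun 00:00].
Intermediaries M with M overlapped-by teal_phase: gold_phase, silver_phase.
Via gold_phase — items with X overlapped-by gold_phase: silver_phase.
Via silver_phase — items with X overlapped-by silver_phase: none.
Union: silver_phase.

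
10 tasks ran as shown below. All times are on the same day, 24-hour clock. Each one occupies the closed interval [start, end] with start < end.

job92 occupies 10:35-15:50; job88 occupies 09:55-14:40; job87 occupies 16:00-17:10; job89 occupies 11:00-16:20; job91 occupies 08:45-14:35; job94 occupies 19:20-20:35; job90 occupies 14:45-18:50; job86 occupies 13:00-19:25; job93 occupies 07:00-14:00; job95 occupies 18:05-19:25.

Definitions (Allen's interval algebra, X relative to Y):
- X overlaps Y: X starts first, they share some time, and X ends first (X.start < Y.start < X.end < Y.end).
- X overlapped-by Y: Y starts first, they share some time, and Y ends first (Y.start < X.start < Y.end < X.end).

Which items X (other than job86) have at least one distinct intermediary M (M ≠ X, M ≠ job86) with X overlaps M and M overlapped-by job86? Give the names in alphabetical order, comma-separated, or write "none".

Target job86 = [13:00, 19:25].
Intermediaries M with M overlapped-by job86: job94.
Via job94 — items with X overlaps job94: job95.
Union: job95.

job95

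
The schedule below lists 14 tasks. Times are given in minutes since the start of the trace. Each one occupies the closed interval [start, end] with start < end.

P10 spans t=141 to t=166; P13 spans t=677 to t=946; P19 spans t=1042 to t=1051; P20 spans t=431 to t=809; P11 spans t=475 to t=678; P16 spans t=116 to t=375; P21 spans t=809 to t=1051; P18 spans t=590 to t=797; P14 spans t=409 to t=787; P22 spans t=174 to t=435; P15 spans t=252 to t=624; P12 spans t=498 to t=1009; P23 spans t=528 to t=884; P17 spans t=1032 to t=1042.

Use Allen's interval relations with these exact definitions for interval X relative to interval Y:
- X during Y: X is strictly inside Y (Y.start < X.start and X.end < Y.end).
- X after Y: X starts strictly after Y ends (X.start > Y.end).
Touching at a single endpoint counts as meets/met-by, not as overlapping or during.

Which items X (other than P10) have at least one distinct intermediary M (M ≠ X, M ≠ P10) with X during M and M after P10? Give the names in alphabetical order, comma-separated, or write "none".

P11, P13, P17, P18, P23

Target P10 = [t=141, t=166].
Intermediaries M with M after P10: P11, P12, P13, P14, P15, P17, P18, P19, P20, P21, P22, P23.
Via P11 — items with X during P11: none.
Via P12 — items with X during P12: P13, P18, P23.
Via P13 — items with X during P13: none.
Via P14 — items with X during P14: P11.
Via P15 — items with X during P15: none.
Via P17 — items with X during P17: none.
Via P18 — items with X during P18: none.
Via P19 — items with X during P19: none.
Via P20 — items with X during P20: P11, P18.
Via P21 — items with X during P21: P17.
Via P22 — items with X during P22: none.
Via P23 — items with X during P23: P18.
Union: P11, P13, P17, P18, P23.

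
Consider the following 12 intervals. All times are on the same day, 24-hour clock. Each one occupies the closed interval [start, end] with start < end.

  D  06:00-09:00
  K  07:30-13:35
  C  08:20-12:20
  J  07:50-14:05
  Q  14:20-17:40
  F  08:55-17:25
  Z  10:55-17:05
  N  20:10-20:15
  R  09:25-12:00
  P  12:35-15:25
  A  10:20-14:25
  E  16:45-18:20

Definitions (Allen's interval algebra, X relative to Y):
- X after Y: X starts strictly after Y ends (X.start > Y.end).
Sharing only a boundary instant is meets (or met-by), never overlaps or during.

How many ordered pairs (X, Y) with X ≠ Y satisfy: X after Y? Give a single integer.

29

Checking all 132 ordered pairs for relation 'after'; matching pairs in alphabetical order:
(A, D): A after D ✓
(E, A): E after A ✓
(E, C): E after C ✓
(E, D): E after D ✓
(E, J): E after J ✓
(E, K): E after K ✓
(E, P): E after P ✓
(E, R): E after R ✓
(N, A): N after A ✓
(N, C): N after C ✓
(N, D): N after D ✓
(N, E): N after E ✓
(N, F): N after F ✓
(N, J): N after J ✓
(N, K): N after K ✓
(N, P): N after P ✓
(N, Q): N after Q ✓
(N, R): N after R ✓
(N, Z): N after Z ✓
(P, C): P after C ✓
(P, D): P after D ✓
(P, R): P after R ✓
(Q, C): Q after C ✓
(Q, D): Q after D ✓
... plus 5 further pairs not listed.
Count: 29.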